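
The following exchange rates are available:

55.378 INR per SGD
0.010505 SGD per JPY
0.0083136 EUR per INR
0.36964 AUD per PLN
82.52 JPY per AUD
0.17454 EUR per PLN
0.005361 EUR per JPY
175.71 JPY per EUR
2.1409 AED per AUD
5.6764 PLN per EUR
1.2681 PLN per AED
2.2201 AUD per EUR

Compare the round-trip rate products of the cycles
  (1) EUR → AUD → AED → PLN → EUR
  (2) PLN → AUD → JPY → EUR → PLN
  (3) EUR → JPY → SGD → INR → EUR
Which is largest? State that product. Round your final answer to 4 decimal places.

1.0520

(1) 2.2201 × 2.1409 × 1.2681 × 0.17454 = 1.05200
(2) 0.36964 × 82.52 × 0.005361 × 5.6764 = 0.92823
(3) 175.71 × 0.010505 × 55.378 × 0.0083136 = 0.84980
Highest is cycle (1) at 1.0520 (>1, arbitrage).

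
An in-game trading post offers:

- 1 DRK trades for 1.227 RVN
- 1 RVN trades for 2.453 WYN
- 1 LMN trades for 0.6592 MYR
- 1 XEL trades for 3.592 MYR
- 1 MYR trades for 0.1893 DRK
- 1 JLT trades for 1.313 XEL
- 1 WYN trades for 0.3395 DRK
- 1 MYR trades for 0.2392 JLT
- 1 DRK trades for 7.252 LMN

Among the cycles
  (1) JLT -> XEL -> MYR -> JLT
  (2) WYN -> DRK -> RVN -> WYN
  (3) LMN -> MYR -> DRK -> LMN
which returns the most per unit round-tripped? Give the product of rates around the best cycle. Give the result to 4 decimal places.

1.1281

(1) 1.313 × 3.592 × 0.2392 = 1.12814
(2) 0.3395 × 1.227 × 2.453 = 1.02184
(3) 0.6592 × 0.1893 × 7.252 = 0.90495
Highest is cycle (1) at 1.1281 (>1, arbitrage).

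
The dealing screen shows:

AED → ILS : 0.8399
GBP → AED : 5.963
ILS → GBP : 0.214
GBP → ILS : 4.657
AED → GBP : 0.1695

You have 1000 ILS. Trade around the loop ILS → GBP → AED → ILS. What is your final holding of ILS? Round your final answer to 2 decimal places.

1071.78

1000 ILS × 0.214 = 214 GBP
214 GBP × 5.963 = 1276.082 AED
1276.082 AED × 0.8399 = 1071.7812718 ILS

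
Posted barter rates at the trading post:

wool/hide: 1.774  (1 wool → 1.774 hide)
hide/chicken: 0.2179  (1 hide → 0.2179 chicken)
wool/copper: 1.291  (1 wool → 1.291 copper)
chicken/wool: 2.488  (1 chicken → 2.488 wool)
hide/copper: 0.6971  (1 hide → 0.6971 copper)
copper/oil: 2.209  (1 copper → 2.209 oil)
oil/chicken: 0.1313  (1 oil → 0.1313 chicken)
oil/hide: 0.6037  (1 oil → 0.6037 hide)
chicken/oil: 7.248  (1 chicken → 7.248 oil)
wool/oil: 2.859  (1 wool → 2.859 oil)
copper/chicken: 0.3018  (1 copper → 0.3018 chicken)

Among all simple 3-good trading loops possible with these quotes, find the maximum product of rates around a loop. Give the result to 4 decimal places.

0.9694

copper→chicken→wool→copper: 0.3018 × 2.488 × 1.291 = 0.96938
hide→chicken→wool→hide: 0.2179 × 2.488 × 1.774 = 0.96175
oil→hide→chicken→oil: 0.6037 × 0.2179 × 7.248 = 0.95345
oil→chicken→wool→oil: 0.1313 × 2.488 × 2.859 = 0.93396
oil→hide→copper→oil: 0.6037 × 0.6971 × 2.209 = 0.92963
Maximum is copper→chicken→wool→copper at 0.9694; no arbitrage — every cycle loses value.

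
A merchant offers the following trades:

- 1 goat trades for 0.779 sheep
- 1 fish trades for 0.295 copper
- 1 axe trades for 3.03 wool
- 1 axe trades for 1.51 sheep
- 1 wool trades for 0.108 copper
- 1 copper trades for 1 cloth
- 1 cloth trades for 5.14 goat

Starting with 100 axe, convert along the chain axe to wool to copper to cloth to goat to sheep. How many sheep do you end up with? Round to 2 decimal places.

100 axe × 3.03 = 303 wool
303 wool × 0.108 = 32.724 copper
32.724 copper × 1 = 32.724 cloth
32.724 cloth × 5.14 = 168.20136 goat
168.20136 goat × 0.779 = 131.02885944 sheep

131.03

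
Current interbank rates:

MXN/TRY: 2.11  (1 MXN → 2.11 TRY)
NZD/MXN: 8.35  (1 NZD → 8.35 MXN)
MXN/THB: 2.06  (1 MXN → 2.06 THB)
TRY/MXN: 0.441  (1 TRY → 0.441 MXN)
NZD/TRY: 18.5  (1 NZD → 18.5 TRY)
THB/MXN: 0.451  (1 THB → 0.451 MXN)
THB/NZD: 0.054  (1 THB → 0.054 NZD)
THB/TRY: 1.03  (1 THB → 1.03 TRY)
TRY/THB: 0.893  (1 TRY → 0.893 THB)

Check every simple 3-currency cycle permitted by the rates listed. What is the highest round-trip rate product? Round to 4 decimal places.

TRY→MXN→THB→TRY: 0.441 × 2.06 × 1.03 = 0.93571
NZD→MXN→THB→NZD: 8.35 × 2.06 × 0.054 = 0.92885
TRY→THB→NZD→TRY: 0.893 × 0.054 × 18.5 = 0.89211
TRY→THB→MXN→TRY: 0.893 × 0.451 × 2.11 = 0.84979
Maximum is TRY→MXN→THB→TRY at 0.9357; no arbitrage — every cycle loses value.

0.9357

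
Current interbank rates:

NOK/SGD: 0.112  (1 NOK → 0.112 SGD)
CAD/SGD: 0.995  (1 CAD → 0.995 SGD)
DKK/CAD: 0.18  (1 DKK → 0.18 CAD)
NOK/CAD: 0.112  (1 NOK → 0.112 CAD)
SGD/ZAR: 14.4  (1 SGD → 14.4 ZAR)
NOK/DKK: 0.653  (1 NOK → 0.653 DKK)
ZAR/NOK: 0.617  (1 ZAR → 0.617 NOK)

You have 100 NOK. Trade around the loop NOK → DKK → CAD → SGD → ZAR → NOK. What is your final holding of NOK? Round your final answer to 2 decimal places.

100 NOK × 0.653 = 65.3 DKK
65.3 DKK × 0.18 = 11.754 CAD
11.754 CAD × 0.995 = 11.69523 SGD
11.69523 SGD × 14.4 = 168.411312 ZAR
168.411312 ZAR × 0.617 = 103.909779504 NOK

103.91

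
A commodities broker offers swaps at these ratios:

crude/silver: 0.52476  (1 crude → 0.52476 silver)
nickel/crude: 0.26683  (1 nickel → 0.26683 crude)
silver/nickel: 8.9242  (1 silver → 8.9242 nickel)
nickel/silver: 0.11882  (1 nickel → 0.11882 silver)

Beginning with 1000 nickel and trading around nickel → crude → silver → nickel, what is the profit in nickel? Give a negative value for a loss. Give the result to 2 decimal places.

249.58

1000 nickel × 0.26683 = 266.83 crude
266.83 crude × 0.52476 = 140.0217108 silver
140.0217108 silver × 8.9242 = 1249.58175152136 nickel
Net change: 1249.58175152136 − 1000 = 249.58175152136 nickel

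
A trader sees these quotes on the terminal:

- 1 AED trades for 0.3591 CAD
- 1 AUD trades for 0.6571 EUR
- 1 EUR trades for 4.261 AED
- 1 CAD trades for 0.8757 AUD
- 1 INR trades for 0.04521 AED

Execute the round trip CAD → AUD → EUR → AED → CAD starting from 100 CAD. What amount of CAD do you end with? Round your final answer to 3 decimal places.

88.047

100 CAD × 0.8757 = 87.57 AUD
87.57 AUD × 0.6571 = 57.542247 EUR
57.542247 EUR × 4.261 = 245.187514467 AED
245.187514467 AED × 0.3591 = 88.0468364450997 CAD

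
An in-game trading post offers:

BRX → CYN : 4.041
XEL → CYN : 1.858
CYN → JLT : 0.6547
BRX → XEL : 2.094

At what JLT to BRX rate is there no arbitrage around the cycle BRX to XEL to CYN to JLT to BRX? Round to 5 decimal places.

0.39259

Known legs of the cycle: 2.094 × 1.858 × 0.6547 = 2.5472098644
For no arbitrage the full-cycle product must be 1, so the missing rate is 1 / 2.5472098644 ≈ 0.3925864.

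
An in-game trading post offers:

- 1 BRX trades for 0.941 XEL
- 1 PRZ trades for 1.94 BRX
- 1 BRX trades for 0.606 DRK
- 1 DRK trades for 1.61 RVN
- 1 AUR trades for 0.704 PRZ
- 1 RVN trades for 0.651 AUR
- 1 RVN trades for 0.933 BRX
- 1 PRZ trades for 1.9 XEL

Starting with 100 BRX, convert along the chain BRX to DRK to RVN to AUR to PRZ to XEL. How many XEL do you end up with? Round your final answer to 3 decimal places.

84.958

100 BRX × 0.606 = 60.6 DRK
60.6 DRK × 1.61 = 97.566 RVN
97.566 RVN × 0.651 = 63.515466 AUR
63.515466 AUR × 0.704 = 44.714888064 PRZ
44.714888064 PRZ × 1.9 = 84.9582873216 XEL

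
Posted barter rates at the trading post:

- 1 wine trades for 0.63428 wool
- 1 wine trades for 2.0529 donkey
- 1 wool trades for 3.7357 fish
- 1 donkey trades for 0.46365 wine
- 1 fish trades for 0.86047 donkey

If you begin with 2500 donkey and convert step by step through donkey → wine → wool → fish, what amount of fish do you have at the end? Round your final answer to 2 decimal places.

2500 donkey × 0.46365 = 1159.125 wine
1159.125 wine × 0.63428 = 735.209805 wool
735.209805 wool × 3.7357 = 2746.5232685385 fish

2746.52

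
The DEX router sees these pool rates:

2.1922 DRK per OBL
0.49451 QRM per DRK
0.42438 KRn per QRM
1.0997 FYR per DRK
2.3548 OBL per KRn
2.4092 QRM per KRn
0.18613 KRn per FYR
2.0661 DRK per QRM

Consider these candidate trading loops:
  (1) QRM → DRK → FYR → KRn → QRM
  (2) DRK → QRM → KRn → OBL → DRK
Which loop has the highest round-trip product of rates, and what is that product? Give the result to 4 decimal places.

(1) 2.0661 × 1.0997 × 0.18613 × 2.4092 = 1.01886
(2) 0.49451 × 0.42438 × 2.3548 × 2.1922 = 1.08334
Highest is cycle (2) at 1.0833 (>1, arbitrage).

1.0833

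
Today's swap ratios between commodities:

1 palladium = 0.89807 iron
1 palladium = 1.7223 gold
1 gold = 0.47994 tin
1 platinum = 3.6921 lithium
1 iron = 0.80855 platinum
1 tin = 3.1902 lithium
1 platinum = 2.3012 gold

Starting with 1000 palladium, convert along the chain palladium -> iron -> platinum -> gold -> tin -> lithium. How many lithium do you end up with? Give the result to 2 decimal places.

1000 palladium × 0.89807 = 898.07 iron
898.07 iron × 0.80855 = 726.1344985 platinum
726.1344985 platinum × 2.3012 = 1670.9807079482 gold
1670.9807079482 gold × 0.47994 = 801.970480972659108 tin
801.970480972659108 tin × 3.1902 = 2558.4462283989770863416 lithium

2558.45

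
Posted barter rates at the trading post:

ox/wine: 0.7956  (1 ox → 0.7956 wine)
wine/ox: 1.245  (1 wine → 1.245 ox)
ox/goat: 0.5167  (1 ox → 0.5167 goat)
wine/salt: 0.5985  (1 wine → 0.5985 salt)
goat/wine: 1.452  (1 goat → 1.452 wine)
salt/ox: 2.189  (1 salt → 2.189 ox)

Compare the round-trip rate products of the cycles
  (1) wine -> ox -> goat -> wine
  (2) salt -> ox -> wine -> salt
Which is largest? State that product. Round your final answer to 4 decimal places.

1.0423

(1) 1.245 × 0.5167 × 1.452 = 0.93406
(2) 2.189 × 0.7956 × 0.5985 = 1.04233
Highest is cycle (2) at 1.0423 (>1, arbitrage).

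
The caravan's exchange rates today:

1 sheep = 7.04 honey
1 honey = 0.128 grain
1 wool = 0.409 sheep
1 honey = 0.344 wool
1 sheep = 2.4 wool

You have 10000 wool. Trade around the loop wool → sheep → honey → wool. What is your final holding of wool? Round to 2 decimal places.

10000 wool × 0.409 = 4090 sheep
4090 sheep × 7.04 = 28793.6 honey
28793.6 honey × 0.344 = 9904.9984 wool

9905.00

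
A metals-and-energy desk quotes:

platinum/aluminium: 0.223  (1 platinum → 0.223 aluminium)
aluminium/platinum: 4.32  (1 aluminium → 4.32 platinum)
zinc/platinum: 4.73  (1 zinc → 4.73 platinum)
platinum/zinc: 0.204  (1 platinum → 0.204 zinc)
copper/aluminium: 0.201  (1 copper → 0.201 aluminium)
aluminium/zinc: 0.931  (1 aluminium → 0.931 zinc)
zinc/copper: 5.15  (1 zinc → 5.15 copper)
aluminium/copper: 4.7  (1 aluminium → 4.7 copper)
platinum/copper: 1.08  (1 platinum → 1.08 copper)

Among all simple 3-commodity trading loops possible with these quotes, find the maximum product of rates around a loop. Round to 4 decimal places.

0.9820

platinum→aluminium→zinc→platinum: 0.223 × 0.931 × 4.73 = 0.98201
copper→aluminium→zinc→copper: 0.201 × 0.931 × 5.15 = 0.96372
platinum→copper→aluminium→platinum: 1.08 × 0.201 × 4.32 = 0.93779
Maximum is platinum→aluminium→zinc→platinum at 0.9820; no arbitrage — every cycle loses value.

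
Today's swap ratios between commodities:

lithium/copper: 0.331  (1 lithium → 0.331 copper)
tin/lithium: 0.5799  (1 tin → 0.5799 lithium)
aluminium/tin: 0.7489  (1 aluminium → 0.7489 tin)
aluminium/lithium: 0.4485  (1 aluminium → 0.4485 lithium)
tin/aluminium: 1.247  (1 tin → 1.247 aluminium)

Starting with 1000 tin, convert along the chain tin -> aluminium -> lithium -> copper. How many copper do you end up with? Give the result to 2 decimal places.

1000 tin × 1.247 = 1247 aluminium
1247 aluminium × 0.4485 = 559.2795 lithium
559.2795 lithium × 0.331 = 185.1215145 copper

185.12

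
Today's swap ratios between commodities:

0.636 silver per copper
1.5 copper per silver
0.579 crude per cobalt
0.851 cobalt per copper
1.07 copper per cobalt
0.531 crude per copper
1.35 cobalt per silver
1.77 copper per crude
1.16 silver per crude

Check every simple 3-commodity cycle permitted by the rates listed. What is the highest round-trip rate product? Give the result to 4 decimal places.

0.9239

silver→copper→crude→silver: 1.5 × 0.531 × 1.16 = 0.92394
silver→cobalt→copper→silver: 1.35 × 1.07 × 0.636 = 0.91870
silver→cobalt→crude→silver: 1.35 × 0.579 × 1.16 = 0.90671
copper→cobalt→crude→copper: 0.851 × 0.579 × 1.77 = 0.87213
Maximum is silver→copper→crude→silver at 0.9239; no arbitrage — every cycle loses value.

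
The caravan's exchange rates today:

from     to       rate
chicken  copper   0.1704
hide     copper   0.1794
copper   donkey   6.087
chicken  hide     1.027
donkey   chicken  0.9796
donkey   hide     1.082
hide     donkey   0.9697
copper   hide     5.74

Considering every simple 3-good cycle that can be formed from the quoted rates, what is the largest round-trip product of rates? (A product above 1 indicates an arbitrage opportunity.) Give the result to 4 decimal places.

1.1816

copper→donkey→hide→copper: 6.087 × 1.082 × 0.1794 = 1.18155
copper→donkey→chicken→copper: 6.087 × 0.9796 × 0.1704 = 1.01607
hide→donkey→chicken→hide: 0.9697 × 0.9796 × 1.027 = 0.97557
Maximum is copper→donkey→hide→copper at 1.1816; arbitrage exists.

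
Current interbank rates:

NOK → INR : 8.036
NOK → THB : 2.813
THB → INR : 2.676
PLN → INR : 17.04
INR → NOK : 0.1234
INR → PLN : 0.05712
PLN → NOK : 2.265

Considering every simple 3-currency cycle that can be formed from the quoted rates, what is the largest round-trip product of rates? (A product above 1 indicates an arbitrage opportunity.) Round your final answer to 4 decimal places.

1.0397

INR→PLN→NOK→INR: 0.05712 × 2.265 × 8.036 = 1.03967
INR→NOK→THB→INR: 0.1234 × 2.813 × 2.676 = 0.92890
Maximum is INR→PLN→NOK→INR at 1.0397; arbitrage exists.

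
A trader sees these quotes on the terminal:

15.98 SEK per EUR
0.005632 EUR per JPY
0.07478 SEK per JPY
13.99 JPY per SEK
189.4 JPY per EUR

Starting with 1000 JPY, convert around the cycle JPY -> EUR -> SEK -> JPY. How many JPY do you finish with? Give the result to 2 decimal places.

1000 JPY × 0.005632 = 5.632 EUR
5.632 EUR × 15.98 = 89.99936 SEK
89.99936 SEK × 13.99 = 1259.0910464 JPY

1259.09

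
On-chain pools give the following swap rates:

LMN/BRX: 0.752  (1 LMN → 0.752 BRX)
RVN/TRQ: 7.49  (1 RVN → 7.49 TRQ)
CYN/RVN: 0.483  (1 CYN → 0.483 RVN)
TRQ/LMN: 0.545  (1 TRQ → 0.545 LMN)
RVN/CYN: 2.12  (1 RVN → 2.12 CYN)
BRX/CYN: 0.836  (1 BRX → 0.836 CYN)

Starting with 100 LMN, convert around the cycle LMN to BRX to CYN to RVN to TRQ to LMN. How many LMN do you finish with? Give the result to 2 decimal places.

123.95

100 LMN × 0.752 = 75.2 BRX
75.2 BRX × 0.836 = 62.8672 CYN
62.8672 CYN × 0.483 = 30.3648576 RVN
30.3648576 RVN × 7.49 = 227.432783424 TRQ
227.432783424 TRQ × 0.545 = 123.95086696608 LMN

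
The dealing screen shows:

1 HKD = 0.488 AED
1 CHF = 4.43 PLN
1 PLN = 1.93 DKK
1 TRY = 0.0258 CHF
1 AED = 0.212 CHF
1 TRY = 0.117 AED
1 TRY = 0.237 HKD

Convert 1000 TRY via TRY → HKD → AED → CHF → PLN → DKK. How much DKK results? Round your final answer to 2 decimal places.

1000 TRY × 0.237 = 237 HKD
237 HKD × 0.488 = 115.656 AED
115.656 AED × 0.212 = 24.519072 CHF
24.519072 CHF × 4.43 = 108.61948896 PLN
108.61948896 PLN × 1.93 = 209.6356136928 DKK

209.64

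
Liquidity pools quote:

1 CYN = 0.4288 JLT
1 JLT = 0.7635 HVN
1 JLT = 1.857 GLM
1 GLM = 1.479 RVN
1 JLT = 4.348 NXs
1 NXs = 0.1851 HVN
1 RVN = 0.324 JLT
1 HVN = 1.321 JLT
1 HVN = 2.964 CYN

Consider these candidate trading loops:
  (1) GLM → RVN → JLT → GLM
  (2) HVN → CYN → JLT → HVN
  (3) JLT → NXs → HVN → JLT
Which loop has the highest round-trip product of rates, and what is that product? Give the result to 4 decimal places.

1.0632

(1) 1.479 × 0.324 × 1.857 = 0.88987
(2) 2.964 × 0.4288 × 0.7635 = 0.97038
(3) 4.348 × 0.1851 × 1.321 = 1.06316
Highest is cycle (3) at 1.0632 (>1, arbitrage).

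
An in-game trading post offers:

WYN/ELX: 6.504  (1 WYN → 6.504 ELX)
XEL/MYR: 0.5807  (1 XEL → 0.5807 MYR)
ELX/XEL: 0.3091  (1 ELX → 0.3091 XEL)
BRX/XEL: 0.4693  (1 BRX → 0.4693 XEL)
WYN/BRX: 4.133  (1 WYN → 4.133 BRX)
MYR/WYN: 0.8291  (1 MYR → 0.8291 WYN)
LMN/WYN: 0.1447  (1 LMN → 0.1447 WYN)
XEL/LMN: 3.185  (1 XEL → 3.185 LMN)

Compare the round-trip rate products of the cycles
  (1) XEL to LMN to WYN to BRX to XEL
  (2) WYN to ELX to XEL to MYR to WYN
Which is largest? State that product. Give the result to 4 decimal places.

0.9679

(1) 3.185 × 0.1447 × 4.133 × 0.4693 = 0.89391
(2) 6.504 × 0.3091 × 0.5807 × 0.8291 = 0.96792
Highest is cycle (2) at 0.9679 (≤1, no arbitrage).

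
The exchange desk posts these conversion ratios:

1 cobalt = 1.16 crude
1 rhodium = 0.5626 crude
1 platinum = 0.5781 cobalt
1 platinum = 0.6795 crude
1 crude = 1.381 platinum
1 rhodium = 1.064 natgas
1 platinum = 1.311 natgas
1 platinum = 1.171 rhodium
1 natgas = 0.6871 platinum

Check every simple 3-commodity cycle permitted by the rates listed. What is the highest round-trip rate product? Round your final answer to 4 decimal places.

0.9261

platinum→cobalt→crude→platinum: 0.5781 × 1.16 × 1.381 = 0.92609
platinum→rhodium→crude→platinum: 1.171 × 0.5626 × 1.381 = 0.90981
platinum→rhodium→natgas→platinum: 1.171 × 1.064 × 0.6871 = 0.85609
Maximum is platinum→cobalt→crude→platinum at 0.9261; no arbitrage — every cycle loses value.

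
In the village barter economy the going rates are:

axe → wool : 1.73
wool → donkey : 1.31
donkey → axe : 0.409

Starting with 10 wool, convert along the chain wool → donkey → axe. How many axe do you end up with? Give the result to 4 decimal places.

10 wool × 1.31 = 13.1 donkey
13.1 donkey × 0.409 = 5.3579 axe

5.3579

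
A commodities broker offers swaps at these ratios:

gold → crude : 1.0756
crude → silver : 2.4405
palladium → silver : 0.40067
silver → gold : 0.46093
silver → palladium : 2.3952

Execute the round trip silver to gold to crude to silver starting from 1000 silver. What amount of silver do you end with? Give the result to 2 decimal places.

1000 silver × 0.46093 = 460.93 gold
460.93 gold × 1.0756 = 495.776308 crude
495.776308 crude × 2.4405 = 1209.942079674 silver

1209.94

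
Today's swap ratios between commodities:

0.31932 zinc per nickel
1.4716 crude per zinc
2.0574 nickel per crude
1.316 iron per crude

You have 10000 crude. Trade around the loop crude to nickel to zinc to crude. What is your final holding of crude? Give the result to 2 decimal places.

9667.96

10000 crude × 2.0574 = 20574 nickel
20574 nickel × 0.31932 = 6569.68968 zinc
6569.68968 zinc × 1.4716 = 9667.955333088 crude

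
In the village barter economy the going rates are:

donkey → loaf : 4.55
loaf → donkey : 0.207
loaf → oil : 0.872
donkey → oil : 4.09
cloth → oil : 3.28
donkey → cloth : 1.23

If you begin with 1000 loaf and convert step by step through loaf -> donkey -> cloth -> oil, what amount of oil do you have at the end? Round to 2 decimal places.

835.12

1000 loaf × 0.207 = 207 donkey
207 donkey × 1.23 = 254.61 cloth
254.61 cloth × 3.28 = 835.1208 oil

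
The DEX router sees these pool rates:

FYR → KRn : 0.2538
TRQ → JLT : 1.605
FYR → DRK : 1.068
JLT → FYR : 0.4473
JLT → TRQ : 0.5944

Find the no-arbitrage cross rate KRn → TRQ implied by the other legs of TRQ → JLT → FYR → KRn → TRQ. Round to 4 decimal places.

5.4883

Known legs of the cycle: 1.605 × 0.4473 × 0.2538 = 0.1822072077
For no arbitrage the full-cycle product must be 1, so the missing rate is 1 / 0.1822072077 ≈ 5.488257.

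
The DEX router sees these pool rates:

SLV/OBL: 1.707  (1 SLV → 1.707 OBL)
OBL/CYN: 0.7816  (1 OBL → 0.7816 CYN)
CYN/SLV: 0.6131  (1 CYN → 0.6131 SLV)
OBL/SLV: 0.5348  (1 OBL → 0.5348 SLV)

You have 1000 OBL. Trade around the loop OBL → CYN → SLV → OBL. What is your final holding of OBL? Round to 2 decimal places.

817.99

1000 OBL × 0.7816 = 781.6 CYN
781.6 CYN × 0.6131 = 479.19896 SLV
479.19896 SLV × 1.707 = 817.99262472 OBL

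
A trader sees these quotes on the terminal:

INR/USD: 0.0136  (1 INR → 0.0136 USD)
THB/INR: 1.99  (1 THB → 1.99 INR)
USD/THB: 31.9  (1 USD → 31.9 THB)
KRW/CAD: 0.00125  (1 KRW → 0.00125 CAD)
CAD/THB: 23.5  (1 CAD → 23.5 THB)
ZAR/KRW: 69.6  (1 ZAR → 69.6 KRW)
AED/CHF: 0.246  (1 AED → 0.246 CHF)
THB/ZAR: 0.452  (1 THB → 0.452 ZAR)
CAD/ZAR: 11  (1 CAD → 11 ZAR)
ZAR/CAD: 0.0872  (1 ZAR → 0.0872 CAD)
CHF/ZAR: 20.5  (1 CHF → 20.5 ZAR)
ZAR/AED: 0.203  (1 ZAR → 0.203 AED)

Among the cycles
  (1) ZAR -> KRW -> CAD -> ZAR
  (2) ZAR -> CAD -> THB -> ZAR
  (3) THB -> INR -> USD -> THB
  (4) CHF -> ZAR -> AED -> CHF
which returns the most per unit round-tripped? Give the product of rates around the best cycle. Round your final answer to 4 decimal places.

1.0237

(1) 69.6 × 0.00125 × 11 = 0.95700
(2) 0.0872 × 23.5 × 0.452 = 0.92624
(3) 1.99 × 0.0136 × 31.9 = 0.86334
(4) 20.5 × 0.203 × 0.246 = 1.02373
Highest is cycle (4) at 1.0237 (>1, arbitrage).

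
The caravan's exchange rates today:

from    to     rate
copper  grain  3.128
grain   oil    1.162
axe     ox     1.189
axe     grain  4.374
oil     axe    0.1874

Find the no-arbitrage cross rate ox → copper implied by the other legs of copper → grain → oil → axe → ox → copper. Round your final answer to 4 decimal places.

Known legs of the cycle: 3.128 × 1.162 × 0.1874 × 1.189 = 0.8098867868896
For no arbitrage the full-cycle product must be 1, so the missing rate is 1 / 0.8098867868896 ≈ 1.234740.

1.2347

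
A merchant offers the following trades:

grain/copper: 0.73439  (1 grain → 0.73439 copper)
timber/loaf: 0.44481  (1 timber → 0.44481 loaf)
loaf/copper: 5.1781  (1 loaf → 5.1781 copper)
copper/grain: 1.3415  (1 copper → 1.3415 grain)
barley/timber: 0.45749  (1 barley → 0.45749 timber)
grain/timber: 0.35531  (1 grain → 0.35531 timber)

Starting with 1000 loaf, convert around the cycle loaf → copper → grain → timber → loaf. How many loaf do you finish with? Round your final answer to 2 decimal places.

1000 loaf × 5.1781 = 5178.1 copper
5178.1 copper × 1.3415 = 6946.42115 grain
6946.42115 grain × 0.35531 = 2468.1328988065 timber
2468.1328988065 timber × 0.44481 = 1097.850194718119265 loaf

1097.85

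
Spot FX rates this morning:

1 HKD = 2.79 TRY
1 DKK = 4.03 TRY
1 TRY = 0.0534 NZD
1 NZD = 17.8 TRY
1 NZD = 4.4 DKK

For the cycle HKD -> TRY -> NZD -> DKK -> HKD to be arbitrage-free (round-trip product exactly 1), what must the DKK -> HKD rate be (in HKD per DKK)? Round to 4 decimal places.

Known legs of the cycle: 2.79 × 0.0534 × 4.4 = 0.6555384
For no arbitrage the full-cycle product must be 1, so the missing rate is 1 / 0.6555384 ≈ 1.525464.

1.5255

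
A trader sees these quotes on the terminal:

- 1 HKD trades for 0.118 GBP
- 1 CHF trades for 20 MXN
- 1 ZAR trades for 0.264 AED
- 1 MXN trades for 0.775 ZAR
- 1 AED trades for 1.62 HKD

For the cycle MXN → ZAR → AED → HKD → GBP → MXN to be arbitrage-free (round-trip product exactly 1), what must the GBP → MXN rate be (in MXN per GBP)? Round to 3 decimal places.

25.568

Known legs of the cycle: 0.775 × 0.264 × 1.62 × 0.118 = 0.039111336
For no arbitrage the full-cycle product must be 1, so the missing rate is 1 / 0.039111336 ≈ 25.56803.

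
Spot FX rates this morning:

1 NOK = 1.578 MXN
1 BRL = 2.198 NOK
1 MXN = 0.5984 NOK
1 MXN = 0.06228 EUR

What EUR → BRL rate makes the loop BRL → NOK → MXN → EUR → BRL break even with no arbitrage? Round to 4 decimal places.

4.6293

Known legs of the cycle: 2.198 × 1.578 × 0.06228 = 0.21601469232
For no arbitrage the full-cycle product must be 1, so the missing rate is 1 / 0.21601469232 ≈ 4.629315.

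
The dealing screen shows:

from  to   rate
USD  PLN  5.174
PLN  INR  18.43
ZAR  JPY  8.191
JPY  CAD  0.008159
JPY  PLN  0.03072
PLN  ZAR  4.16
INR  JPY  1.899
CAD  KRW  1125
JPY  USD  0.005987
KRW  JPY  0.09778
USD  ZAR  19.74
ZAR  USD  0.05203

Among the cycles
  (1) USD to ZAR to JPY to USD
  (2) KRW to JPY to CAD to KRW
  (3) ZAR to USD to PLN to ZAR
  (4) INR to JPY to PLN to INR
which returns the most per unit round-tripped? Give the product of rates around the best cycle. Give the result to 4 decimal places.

1.1199

(1) 19.74 × 8.191 × 0.005987 = 0.96804
(2) 0.09778 × 0.008159 × 1125 = 0.89751
(3) 0.05203 × 5.174 × 4.16 = 1.11989
(4) 1.899 × 0.03072 × 18.43 = 1.07516
Highest is cycle (3) at 1.1199 (>1, arbitrage).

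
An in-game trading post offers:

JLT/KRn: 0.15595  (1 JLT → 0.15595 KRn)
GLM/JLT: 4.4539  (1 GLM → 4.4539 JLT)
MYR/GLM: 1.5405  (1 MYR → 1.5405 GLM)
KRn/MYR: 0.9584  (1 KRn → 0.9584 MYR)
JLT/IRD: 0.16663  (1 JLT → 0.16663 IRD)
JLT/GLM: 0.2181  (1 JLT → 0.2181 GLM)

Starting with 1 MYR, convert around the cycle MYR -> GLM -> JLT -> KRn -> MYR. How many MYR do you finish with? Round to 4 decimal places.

1 MYR × 1.5405 = 1.5405 GLM
1.5405 GLM × 4.4539 = 6.86123295 JLT
6.86123295 JLT × 0.15595 = 1.0700092785525 KRn
1.0700092785525 KRn × 0.9584 = 1.025496892564716 MYR

1.0255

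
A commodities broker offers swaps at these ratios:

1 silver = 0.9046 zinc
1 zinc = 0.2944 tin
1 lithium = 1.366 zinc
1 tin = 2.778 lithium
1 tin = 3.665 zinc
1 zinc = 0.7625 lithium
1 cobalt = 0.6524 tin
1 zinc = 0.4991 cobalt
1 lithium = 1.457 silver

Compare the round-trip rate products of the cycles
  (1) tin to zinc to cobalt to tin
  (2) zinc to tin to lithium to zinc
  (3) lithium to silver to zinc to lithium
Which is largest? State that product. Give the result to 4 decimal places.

(1) 3.665 × 0.4991 × 0.6524 = 1.19337
(2) 0.2944 × 2.778 × 1.366 = 1.11717
(3) 1.457 × 0.9046 × 0.7625 = 1.00498
Highest is cycle (1) at 1.1934 (>1, arbitrage).

1.1934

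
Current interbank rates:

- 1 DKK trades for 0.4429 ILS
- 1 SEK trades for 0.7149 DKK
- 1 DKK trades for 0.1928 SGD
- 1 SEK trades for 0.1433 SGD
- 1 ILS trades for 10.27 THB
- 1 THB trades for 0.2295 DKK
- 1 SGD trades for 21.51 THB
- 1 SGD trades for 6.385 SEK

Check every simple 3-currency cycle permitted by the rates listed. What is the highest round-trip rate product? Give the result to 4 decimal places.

THB→DKK→ILS→THB: 0.2295 × 0.4429 × 10.27 = 1.04390
SGD→THB→DKK→SGD: 21.51 × 0.2295 × 0.1928 = 0.95177
SEK→DKK→SGD→SEK: 0.7149 × 0.1928 × 6.385 = 0.88006
Maximum is THB→DKK→ILS→THB at 1.0439; arbitrage exists.

1.0439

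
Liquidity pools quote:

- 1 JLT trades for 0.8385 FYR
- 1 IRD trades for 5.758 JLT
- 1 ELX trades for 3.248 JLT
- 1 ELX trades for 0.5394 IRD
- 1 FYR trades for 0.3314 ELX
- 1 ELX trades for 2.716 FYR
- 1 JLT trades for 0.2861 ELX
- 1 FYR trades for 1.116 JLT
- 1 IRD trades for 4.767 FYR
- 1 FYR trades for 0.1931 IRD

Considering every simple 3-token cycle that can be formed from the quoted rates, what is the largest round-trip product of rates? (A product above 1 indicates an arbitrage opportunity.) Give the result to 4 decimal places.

IRD→JLT→FYR→IRD: 5.758 × 0.8385 × 0.1931 = 0.93230
FYR→ELX→JLT→FYR: 0.3314 × 3.248 × 0.8385 = 0.90255
IRD→JLT→ELX→IRD: 5.758 × 0.2861 × 0.5394 = 0.88859
FYR→JLT→ELX→FYR: 1.116 × 0.2861 × 2.716 = 0.86719
IRD→FYR→ELX→IRD: 4.767 × 0.3314 × 0.5394 = 0.85214
Maximum is IRD→JLT→FYR→IRD at 0.9323; no arbitrage — every cycle loses value.

0.9323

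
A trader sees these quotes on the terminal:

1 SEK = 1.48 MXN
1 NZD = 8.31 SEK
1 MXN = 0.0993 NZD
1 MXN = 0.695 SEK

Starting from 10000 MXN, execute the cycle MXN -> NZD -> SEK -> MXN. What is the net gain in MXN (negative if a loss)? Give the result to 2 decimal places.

10000 MXN × 0.0993 = 993 NZD
993 NZD × 8.31 = 8251.83 SEK
8251.83 SEK × 1.48 = 12212.7084 MXN
Net change: 12212.7084 − 10000 = 2212.7084 MXN

2212.71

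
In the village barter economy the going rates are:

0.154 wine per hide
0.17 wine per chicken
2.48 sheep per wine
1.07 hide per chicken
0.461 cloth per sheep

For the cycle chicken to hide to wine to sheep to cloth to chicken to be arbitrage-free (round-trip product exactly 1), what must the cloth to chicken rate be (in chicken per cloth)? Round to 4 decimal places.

Known legs of the cycle: 1.07 × 0.154 × 2.48 × 0.461 = 0.1883896784
For no arbitrage the full-cycle product must be 1, so the missing rate is 1 / 0.1883896784 ≈ 5.308146.

5.3081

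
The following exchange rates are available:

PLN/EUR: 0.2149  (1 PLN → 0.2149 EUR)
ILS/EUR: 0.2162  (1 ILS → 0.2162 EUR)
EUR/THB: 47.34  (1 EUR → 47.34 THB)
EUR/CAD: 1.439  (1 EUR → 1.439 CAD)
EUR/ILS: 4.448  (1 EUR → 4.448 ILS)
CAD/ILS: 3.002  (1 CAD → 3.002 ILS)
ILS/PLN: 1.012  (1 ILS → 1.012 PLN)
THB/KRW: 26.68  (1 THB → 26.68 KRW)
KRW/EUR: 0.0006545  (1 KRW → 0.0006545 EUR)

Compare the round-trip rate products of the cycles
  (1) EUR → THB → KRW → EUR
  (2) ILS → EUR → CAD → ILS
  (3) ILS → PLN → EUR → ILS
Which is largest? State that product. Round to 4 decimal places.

(1) 47.34 × 26.68 × 0.0006545 = 0.82665
(2) 0.2162 × 1.439 × 3.002 = 0.93396
(3) 1.012 × 0.2149 × 4.448 = 0.96735
Highest is cycle (3) at 0.9673 (≤1, no arbitrage).

0.9673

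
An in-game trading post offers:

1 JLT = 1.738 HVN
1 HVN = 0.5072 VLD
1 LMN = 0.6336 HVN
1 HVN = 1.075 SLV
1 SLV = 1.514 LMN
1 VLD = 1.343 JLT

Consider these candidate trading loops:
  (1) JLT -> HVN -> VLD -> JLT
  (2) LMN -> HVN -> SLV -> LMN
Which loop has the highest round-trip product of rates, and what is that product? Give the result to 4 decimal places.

(1) 1.738 × 0.5072 × 1.343 = 1.18387
(2) 0.6336 × 1.075 × 1.514 = 1.03122
Highest is cycle (1) at 1.1839 (>1, arbitrage).

1.1839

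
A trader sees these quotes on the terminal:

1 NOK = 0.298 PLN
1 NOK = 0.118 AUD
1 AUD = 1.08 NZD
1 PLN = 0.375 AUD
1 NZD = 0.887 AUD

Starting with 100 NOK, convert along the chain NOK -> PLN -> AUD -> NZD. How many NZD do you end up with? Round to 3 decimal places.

12.069

100 NOK × 0.298 = 29.8 PLN
29.8 PLN × 0.375 = 11.175 AUD
11.175 AUD × 1.08 = 12.069 NZD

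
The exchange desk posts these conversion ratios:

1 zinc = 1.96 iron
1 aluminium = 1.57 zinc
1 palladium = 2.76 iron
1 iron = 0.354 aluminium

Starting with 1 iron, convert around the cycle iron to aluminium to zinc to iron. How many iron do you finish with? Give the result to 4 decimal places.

1 iron × 0.354 = 0.354 aluminium
0.354 aluminium × 1.57 = 0.55578 zinc
0.55578 zinc × 1.96 = 1.0893288 iron

1.0893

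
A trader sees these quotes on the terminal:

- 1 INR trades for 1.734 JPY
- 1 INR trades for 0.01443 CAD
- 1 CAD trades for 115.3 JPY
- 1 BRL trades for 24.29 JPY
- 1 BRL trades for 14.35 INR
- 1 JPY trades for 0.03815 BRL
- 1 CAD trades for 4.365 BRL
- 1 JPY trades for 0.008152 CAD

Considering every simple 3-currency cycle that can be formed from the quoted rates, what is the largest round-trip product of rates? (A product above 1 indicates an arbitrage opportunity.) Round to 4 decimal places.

BRL→INR→JPY→BRL: 14.35 × 1.734 × 0.03815 = 0.94928
BRL→INR→CAD→BRL: 14.35 × 0.01443 × 4.365 = 0.90386
BRL→JPY→CAD→BRL: 24.29 × 0.008152 × 4.365 = 0.86432
Maximum is BRL→INR→JPY→BRL at 0.9493; no arbitrage — every cycle loses value.

0.9493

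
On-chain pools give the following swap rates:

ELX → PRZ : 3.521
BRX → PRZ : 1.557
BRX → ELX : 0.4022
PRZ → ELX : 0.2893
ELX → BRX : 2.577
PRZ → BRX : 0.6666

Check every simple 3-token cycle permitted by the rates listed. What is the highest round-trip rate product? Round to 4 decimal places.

BRX→PRZ→ELX→BRX: 1.557 × 0.2893 × 2.577 = 1.16078
BRX→ELX→PRZ→BRX: 0.4022 × 3.521 × 0.6666 = 0.94400
Maximum is BRX→PRZ→ELX→BRX at 1.1608; arbitrage exists.

1.1608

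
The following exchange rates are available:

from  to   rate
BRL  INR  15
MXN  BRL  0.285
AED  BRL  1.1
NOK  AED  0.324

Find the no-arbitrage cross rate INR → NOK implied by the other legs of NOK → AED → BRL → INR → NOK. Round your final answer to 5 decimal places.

Known legs of the cycle: 0.324 × 1.1 × 15 = 5.346
For no arbitrage the full-cycle product must be 1, so the missing rate is 1 / 5.346 ≈ 0.1870557.

0.18706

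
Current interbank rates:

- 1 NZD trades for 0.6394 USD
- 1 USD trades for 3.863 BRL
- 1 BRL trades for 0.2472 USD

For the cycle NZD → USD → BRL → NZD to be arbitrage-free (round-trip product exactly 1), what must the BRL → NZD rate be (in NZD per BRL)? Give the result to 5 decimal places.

0.40486

Known legs of the cycle: 0.6394 × 3.863 = 2.4700022
For no arbitrage the full-cycle product must be 1, so the missing rate is 1 / 2.4700022 ≈ 0.4048579.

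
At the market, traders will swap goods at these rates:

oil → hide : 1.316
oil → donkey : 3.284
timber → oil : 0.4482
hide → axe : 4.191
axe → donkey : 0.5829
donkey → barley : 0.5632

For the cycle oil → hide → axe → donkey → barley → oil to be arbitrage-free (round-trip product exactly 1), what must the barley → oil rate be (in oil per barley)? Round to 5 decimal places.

0.55229

Known legs of the cycle: 1.316 × 4.191 × 0.5829 × 0.5632 = 1.81063225018368
For no arbitrage the full-cycle product must be 1, so the missing rate is 1 / 1.81063225018368 ≈ 0.5522933.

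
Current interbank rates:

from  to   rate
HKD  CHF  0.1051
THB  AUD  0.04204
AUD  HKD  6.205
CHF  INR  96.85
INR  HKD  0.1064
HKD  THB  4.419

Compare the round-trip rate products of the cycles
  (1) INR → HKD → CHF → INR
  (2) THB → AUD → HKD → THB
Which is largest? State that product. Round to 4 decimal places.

(1) 0.1064 × 0.1051 × 96.85 = 1.08304
(2) 0.04204 × 6.205 × 4.419 = 1.15273
Highest is cycle (2) at 1.1527 (>1, arbitrage).

1.1527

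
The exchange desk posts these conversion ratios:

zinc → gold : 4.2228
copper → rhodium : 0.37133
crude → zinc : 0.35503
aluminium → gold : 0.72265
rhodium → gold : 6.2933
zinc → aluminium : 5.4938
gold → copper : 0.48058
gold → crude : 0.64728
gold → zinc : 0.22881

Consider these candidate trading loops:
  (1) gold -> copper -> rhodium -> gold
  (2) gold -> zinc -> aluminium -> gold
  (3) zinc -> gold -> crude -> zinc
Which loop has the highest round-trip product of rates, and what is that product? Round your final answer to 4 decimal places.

1.1231

(1) 0.48058 × 0.37133 × 6.2933 = 1.12306
(2) 0.22881 × 5.4938 × 0.72265 = 0.90840
(3) 4.2228 × 0.64728 × 0.35503 = 0.97042
Highest is cycle (1) at 1.1231 (>1, arbitrage).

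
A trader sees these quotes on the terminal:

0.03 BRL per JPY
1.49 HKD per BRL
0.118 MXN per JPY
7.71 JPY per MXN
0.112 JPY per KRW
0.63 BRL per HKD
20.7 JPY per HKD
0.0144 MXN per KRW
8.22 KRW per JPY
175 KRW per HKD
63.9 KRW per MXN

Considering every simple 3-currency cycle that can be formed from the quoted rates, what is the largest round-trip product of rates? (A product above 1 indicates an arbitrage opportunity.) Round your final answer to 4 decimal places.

BRL→HKD→JPY→BRL: 1.49 × 20.7 × 0.03 = 0.92529
MXN→JPY→KRW→MXN: 7.71 × 8.22 × 0.0144 = 0.91262
MXN→KRW→JPY→MXN: 63.9 × 0.112 × 0.118 = 0.84450
Maximum is BRL→HKD→JPY→BRL at 0.9253; no arbitrage — every cycle loses value.

0.9253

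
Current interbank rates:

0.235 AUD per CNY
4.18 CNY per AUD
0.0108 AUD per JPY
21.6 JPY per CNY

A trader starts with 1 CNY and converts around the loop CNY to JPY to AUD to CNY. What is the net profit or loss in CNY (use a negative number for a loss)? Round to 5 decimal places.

-0.02489

1 CNY × 21.6 = 21.6 JPY
21.6 JPY × 0.0108 = 0.23328 AUD
0.23328 AUD × 4.18 = 0.9751104 CNY
Net change: 0.9751104 − 1 = -0.0248896 CNY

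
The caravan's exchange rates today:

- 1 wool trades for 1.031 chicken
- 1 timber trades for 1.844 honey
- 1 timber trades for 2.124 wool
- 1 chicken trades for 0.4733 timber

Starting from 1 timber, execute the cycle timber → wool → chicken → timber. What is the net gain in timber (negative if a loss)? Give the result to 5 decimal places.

0.03645

1 timber × 2.124 = 2.124 wool
2.124 wool × 1.031 = 2.189844 chicken
2.189844 chicken × 0.4733 = 1.0364531652 timber
Net change: 1.0364531652 − 1 = 0.0364531652 timber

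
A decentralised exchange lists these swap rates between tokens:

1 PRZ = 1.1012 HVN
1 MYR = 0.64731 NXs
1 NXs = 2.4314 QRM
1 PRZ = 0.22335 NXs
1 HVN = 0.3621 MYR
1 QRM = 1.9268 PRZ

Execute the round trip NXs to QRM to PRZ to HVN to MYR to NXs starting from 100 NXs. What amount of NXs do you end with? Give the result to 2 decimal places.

100 NXs × 2.4314 = 243.14 QRM
243.14 QRM × 1.9268 = 468.482152 PRZ
468.482152 PRZ × 1.1012 = 515.8925457824 HVN
515.8925457824 HVN × 0.3621 = 186.80469082780704 MYR
186.80469082780704 MYR × 0.64731 = 120.9205444197477750624 NXs

120.92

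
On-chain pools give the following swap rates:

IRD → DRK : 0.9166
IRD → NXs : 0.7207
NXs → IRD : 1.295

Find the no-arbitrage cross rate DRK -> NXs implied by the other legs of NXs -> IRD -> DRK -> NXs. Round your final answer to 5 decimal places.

0.84246

Known legs of the cycle: 1.295 × 0.9166 = 1.186997
For no arbitrage the full-cycle product must be 1, so the missing rate is 1 / 1.186997 ≈ 0.8424621.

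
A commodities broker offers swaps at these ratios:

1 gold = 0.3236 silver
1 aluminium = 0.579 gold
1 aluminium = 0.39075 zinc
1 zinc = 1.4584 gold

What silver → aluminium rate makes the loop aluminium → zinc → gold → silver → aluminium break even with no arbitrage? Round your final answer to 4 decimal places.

5.4227

Known legs of the cycle: 0.39075 × 1.4584 × 0.3236 = 0.18440986728
For no arbitrage the full-cycle product must be 1, so the missing rate is 1 / 0.18440986728 ≈ 5.422703.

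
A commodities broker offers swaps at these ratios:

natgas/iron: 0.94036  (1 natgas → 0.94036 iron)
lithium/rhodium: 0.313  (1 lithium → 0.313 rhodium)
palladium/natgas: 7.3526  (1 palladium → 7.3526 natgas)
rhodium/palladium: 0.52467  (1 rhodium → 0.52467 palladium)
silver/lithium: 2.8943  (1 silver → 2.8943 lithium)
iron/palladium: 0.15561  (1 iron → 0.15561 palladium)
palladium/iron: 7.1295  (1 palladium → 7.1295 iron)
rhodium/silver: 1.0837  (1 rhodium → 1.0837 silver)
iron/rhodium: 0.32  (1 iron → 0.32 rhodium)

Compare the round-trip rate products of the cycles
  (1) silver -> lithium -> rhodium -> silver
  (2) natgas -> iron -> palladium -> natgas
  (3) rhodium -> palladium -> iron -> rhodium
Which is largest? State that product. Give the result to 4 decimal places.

1.1970

(1) 2.8943 × 0.313 × 1.0837 = 0.98174
(2) 0.94036 × 0.15561 × 7.3526 = 1.07590
(3) 0.52467 × 7.1295 × 0.32 = 1.19700
Highest is cycle (3) at 1.1970 (>1, arbitrage).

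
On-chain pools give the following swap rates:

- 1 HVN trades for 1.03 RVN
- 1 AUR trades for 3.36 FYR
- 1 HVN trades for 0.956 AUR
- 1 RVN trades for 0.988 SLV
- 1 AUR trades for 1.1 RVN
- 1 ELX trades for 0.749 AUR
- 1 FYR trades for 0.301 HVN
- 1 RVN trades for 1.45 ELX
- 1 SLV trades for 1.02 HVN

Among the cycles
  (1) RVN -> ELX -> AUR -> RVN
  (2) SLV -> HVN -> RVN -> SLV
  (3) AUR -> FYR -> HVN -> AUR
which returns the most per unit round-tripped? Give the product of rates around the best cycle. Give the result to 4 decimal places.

(1) 1.45 × 0.749 × 1.1 = 1.19466
(2) 1.02 × 1.03 × 0.988 = 1.03799
(3) 3.36 × 0.301 × 0.956 = 0.96686
Highest is cycle (1) at 1.1947 (>1, arbitrage).

1.1947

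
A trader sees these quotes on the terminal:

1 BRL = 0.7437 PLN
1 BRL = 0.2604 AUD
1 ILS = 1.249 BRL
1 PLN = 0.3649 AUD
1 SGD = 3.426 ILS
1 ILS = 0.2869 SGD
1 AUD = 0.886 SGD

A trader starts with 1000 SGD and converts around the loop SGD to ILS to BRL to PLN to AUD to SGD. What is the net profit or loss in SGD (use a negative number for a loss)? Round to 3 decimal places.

1000 SGD × 3.426 = 3426 ILS
3426 ILS × 1.249 = 4279.074 BRL
4279.074 BRL × 0.7437 = 3182.3473338 PLN
3182.3473338 PLN × 0.3649 = 1161.23854210362 AUD
1161.23854210362 AUD × 0.886 = 1028.85734830380732 SGD
Net change: 1028.85734830380732 − 1000 = 28.85734830380732 SGD

28.857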